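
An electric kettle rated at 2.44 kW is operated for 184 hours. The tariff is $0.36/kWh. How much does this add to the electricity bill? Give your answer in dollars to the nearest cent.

$161.63

Energy = 2.44 kW × 184 h = 448.96 kWh
Cost = 448.96 kWh × $0.36/kWh = $161.63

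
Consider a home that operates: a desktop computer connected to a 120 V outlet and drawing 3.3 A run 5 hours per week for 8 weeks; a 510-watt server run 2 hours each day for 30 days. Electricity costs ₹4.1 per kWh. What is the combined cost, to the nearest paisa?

₹190.40

desktop computer: Power = 3.3 A × 120 V = 396 W = 0.396 kW
desktop computer: Runtime = 5 h/week × 8 weeks = 40 h
desktop computer: 0.396 kW × 40 h = 15.84 kWh
server: Runtime = 2 h/day × 30 days = 60 h
server: 0.51 kW × 60 h = 30.6 kWh
Total energy = 46.44 kWh
Cost = 46.44 × ₹4.1 = ₹190.40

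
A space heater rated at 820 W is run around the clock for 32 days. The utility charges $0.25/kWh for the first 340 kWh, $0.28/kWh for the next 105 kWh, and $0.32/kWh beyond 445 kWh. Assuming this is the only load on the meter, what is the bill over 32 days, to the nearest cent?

$173.52

Runtime = 24 h × 32 = 768 h
Energy = 0.82 kW × 768 h = 629.76 kWh
Tier 1 (0–340 kWh): 340 × $0.25 = $85
Tier 2 (340–445 kWh): 105 × $0.28 = $29.4
Above 445 kWh: 184.76 × $0.32 = $59.1232
Bill = $173.52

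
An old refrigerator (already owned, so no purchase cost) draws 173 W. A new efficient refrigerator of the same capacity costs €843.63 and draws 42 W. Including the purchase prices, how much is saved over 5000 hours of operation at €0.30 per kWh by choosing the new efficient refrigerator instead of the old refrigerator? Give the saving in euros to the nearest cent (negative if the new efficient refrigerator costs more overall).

old refrigerator: €0.00 + (173/1000) kW × 5000 h × €0.30 = €0.00 + €259.5 = €259.5
new efficient refrigerator: €843.63 + (42/1000) kW × 5000 h × €0.30 = €843.63 + €63 = €906.63
Saving = €259.5 − €906.63 = −€647.13

-€647.13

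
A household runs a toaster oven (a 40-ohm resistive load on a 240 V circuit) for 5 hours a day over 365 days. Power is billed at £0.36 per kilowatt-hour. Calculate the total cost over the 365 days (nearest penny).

£946.08

Power = V²/R = 240²/40 = 1440 W = 1.44 kW
Runtime = 5 h/day × 365 days = 1825 h
Energy = 1.44 kW × 1825 h = 2628 kWh
Cost = 2628 kWh × £0.36/kWh = £946.08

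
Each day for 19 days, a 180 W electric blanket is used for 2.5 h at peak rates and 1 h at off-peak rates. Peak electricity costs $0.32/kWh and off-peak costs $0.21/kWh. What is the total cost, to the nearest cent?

$3.45

Peak energy = 0.18 kW × 2.5 h × 19 = 8.55 kWh
Off-peak energy = 0.18 kW × 1 h × 19 = 3.42 kWh
Cost = 8.55 × $0.32 + 3.42 × $0.21 = $2.736 + $0.7182 = $3.45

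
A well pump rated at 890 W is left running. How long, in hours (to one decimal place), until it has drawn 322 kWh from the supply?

Hours = 322 kWh ÷ 0.89 kW = 361.8 h

361.8 h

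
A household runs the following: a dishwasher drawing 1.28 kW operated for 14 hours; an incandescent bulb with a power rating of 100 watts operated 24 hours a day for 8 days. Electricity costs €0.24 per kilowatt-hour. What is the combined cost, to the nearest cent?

€8.91

dishwasher: 1.28 kW × 14 h = 17.92 kWh
incandescent bulb: Runtime = 24 h × 8 = 192 h
incandescent bulb: 0.1 kW × 192 h = 19.2 kWh
Total energy = 37.12 kWh
Cost = 37.12 × €0.24 = €8.91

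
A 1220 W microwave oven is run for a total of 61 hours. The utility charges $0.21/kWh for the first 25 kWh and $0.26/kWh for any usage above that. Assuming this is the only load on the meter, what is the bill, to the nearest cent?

Energy = 1.22 kW × 61 h = 74.42 kWh
Tier 1 (0–25 kWh): 25 × $0.21 = $5.25
Above 25 kWh: 49.42 × $0.26 = $12.8492
Bill = $18.10

$18.10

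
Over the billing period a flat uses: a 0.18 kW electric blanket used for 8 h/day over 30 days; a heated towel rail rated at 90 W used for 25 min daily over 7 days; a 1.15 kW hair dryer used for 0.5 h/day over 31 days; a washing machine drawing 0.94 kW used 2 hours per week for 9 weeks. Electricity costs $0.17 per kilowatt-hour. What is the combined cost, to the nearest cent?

$13.30

electric blanket: Runtime = 8 h/day × 30 days = 240 h
electric blanket: 0.18 kW × 240 h = 43.2 kWh
heated towel rail: Runtime = 25 min × 7 = 175 min = 2.916666… h
heated towel rail: 0.09 kW × 2.916666… h = 0.2625 kWh
hair dryer: Runtime = 0.5 h/day × 31 days = 15.5 h
hair dryer: 1.15 kW × 15.5 h = 17.825 kWh
washing machine: Runtime = 2 h/week × 9 weeks = 18 h
washing machine: 0.94 kW × 18 h = 16.92 kWh
Total energy = 78.2075 kWh
Cost = 78.2075 × $0.17 = $13.30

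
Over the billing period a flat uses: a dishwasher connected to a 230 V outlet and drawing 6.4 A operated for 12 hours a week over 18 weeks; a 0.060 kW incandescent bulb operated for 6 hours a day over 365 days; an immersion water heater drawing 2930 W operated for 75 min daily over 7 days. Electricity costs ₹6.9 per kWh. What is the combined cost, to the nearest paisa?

dishwasher: Power = 6.4 A × 230 V = 1472 W = 1.472 kW
dishwasher: Runtime = 12 h/week × 18 weeks = 216 h
dishwasher: 1.472 kW × 216 h = 317.952 kWh
incandescent bulb: Runtime = 6 h/day × 365 days = 2190 h
incandescent bulb: 0.06 kW × 2190 h = 131.4 kWh
immersion water heater: Runtime = 75 min × 7 = 525 min = 8.75 h
immersion water heater: 2.93 kW × 8.75 h = 25.6375 kWh
Total energy = 474.9895 kWh
Cost = 474.9895 × ₹6.9 = ₹3277.43

₹3277.43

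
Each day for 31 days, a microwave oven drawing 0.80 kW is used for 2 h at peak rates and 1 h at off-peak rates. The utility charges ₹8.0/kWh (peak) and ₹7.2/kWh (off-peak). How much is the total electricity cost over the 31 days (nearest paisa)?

Peak energy = 0.8 kW × 2 h × 31 = 49.6 kWh
Off-peak energy = 0.8 kW × 1 h × 31 = 24.8 kWh
Cost = 49.6 × ₹8.0 + 24.8 × ₹7.2 = ₹396.8 + ₹178.56 = ₹575.36

₹575.36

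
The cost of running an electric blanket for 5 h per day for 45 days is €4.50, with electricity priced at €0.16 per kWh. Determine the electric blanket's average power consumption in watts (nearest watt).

Energy = €4.50 ÷ €0.16/kWh = 28.125 kWh
Runtime = 5 h/day × 45 days = 225 h
Power = 28.125 kWh ÷ 225 h = 0.125 kW = 125 W

125 W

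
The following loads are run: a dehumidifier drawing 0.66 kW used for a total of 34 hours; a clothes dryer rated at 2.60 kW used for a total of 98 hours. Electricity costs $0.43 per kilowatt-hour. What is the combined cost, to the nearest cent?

dehumidifier: 0.66 kW × 34 h = 22.44 kWh
clothes dryer: 2.6 kW × 98 h = 254.8 kWh
Total energy = 277.24 kWh
Cost = 277.24 × $0.43 = $119.21

$119.21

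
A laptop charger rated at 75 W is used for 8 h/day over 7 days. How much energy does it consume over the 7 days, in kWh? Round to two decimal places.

Runtime = 8 h/day × 7 days = 56 h
Energy = 0.075 kW × 56 h = 4.2 kWh

4.20 kWh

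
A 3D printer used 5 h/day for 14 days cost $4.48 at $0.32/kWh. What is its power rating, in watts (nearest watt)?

200 W

Energy = $4.48 ÷ $0.32/kWh = 14 kWh
Runtime = 5 h/day × 14 days = 70 h
Power = 14 kWh ÷ 70 h = 0.2 kW = 200 W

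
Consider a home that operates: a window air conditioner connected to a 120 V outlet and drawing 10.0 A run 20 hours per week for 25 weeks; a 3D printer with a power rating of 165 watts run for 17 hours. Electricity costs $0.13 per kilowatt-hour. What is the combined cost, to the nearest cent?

window air conditioner: Power = 10.0 A × 120 V = 1200 W = 1.2 kW
window air conditioner: Runtime = 20 h/week × 25 weeks = 500 h
window air conditioner: 1.2 kW × 500 h = 600 kWh
3D printer: 0.165 kW × 17 h = 2.805 kWh
Total energy = 602.805 kWh
Cost = 602.805 × $0.13 = $78.36

$78.36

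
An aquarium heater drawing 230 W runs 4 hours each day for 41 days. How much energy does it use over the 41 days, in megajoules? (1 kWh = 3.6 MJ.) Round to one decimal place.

135.8 MJ

Runtime = 4 h/day × 41 days = 164 h
Energy = 0.23 kW × 164 h = 37.72 kWh
= 37.72 × 3.6 MJ = 135.8 MJ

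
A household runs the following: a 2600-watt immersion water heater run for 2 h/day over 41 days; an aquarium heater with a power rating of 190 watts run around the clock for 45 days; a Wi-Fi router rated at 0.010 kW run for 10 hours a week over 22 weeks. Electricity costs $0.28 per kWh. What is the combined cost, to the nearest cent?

$117.77

immersion water heater: Runtime = 2 h/day × 41 days = 82 h
immersion water heater: 2.6 kW × 82 h = 213.2 kWh
aquarium heater: Runtime = 24 h × 45 = 1080 h
aquarium heater: 0.19 kW × 1080 h = 205.2 kWh
Wi-Fi router: Runtime = 10 h/week × 22 weeks = 220 h
Wi-Fi router: 0.01 kW × 220 h = 2.2 kWh
Total energy = 420.6 kWh
Cost = 420.6 × $0.28 = $117.77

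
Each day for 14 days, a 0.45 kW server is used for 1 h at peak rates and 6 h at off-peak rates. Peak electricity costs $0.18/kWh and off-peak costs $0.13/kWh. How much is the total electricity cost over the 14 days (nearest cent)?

$6.05

Peak energy = 0.45 kW × 1 h × 14 = 6.3 kWh
Off-peak energy = 0.45 kW × 6 h × 14 = 37.8 kWh
Cost = 6.3 × $0.18 + 37.8 × $0.13 = $1.134 + $4.914 = $6.05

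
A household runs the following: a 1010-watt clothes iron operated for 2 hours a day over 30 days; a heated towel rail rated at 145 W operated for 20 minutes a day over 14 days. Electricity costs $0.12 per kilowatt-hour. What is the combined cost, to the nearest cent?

clothes iron: Runtime = 2 h/day × 30 days = 60 h
clothes iron: 1.01 kW × 60 h = 60.6 kWh
heated towel rail: Runtime = 20 min × 14 = 280 min = 4.666666… h
heated towel rail: 0.145 kW × 4.666666… h = 0.676666… kWh
Total energy = 61.276666… kWh
Cost = 61.276666… × $0.12 = $7.35

$7.35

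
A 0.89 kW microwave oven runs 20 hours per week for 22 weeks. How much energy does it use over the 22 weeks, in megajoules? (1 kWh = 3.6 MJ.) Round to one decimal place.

1409.8 MJ

Runtime = 20 h/week × 22 weeks = 440 h
Energy = 0.89 kW × 440 h = 391.6 kWh
= 391.6 × 3.6 MJ = 1409.8 MJ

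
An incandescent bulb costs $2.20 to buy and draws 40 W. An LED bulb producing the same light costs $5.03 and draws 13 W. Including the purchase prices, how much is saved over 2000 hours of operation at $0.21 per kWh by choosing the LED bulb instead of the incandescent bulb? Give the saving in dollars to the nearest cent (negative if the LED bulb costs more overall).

$8.51

incandescent bulb: $2.20 + (40/1000) kW × 2000 h × $0.21 = $2.20 + $16.8 = $19
LED bulb: $5.03 + (13/1000) kW × 2000 h × $0.21 = $5.03 + $5.46 = $10.49
Saving = $19 − $10.49 = $8.51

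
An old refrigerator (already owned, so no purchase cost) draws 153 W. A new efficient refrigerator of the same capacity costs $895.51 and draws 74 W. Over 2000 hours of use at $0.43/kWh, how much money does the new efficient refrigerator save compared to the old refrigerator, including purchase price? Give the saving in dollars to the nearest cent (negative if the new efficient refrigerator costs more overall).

old refrigerator: $0.00 + (153/1000) kW × 2000 h × $0.43 = $0.00 + $131.58 = $131.58
new efficient refrigerator: $895.51 + (74/1000) kW × 2000 h × $0.43 = $895.51 + $63.64 = $959.15
Saving = $131.58 − $959.15 = −$827.57

-$827.57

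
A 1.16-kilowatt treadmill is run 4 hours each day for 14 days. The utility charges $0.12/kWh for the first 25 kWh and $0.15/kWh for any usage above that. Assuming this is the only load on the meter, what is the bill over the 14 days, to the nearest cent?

Runtime = 4 h/day × 14 days = 56 h
Energy = 1.16 kW × 56 h = 64.96 kWh
Tier 1 (0–25 kWh): 25 × $0.12 = $3
Above 25 kWh: 39.96 × $0.15 = $5.994
Bill = $8.99

$8.99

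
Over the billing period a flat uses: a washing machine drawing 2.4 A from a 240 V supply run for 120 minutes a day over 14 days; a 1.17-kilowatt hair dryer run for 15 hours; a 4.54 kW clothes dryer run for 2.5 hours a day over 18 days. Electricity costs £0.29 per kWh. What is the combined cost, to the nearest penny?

washing machine: Power = 2.4 A × 240 V = 576 W = 0.576 kW
washing machine: Runtime = 120 min × 14 = 1680 min = 28 h
washing machine: 0.576 kW × 28 h = 16.128 kWh
hair dryer: 1.17 kW × 15 h = 17.55 kWh
clothes dryer: Runtime = 2.5 h/day × 18 days = 45 h
clothes dryer: 4.54 kW × 45 h = 204.3 kWh
Total energy = 237.978 kWh
Cost = 237.978 × £0.29 = £69.01

£69.01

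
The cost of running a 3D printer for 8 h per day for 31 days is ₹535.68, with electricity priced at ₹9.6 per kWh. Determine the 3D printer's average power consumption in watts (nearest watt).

Energy = ₹535.68 ÷ ₹9.6/kWh = 55.8 kWh
Runtime = 8 h/day × 31 days = 248 h
Power = 55.8 kWh ÷ 248 h = 0.225 kW = 225 W

225 W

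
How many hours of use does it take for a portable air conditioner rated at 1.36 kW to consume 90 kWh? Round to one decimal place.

66.2 h

Hours = 90 kWh ÷ 1.36 kW = 66.2 h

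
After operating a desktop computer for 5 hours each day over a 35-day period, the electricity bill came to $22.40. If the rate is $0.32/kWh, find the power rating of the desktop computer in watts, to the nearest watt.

400 W

Energy = $22.40 ÷ $0.32/kWh = 70 kWh
Runtime = 5 h/day × 35 days = 175 h
Power = 70 kWh ÷ 175 h = 0.4 kW = 400 W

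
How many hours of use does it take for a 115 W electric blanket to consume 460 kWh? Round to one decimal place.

Hours = 460 kWh ÷ 0.115 kW = 4000.0 h

4000.0 h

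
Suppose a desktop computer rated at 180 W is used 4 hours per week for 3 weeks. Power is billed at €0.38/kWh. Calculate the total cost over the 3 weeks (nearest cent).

Runtime = 4 h/week × 3 weeks = 12 h
Energy = 0.18 kW × 12 h = 2.16 kWh
Cost = 2.16 kWh × €0.38/kWh = €0.82

€0.82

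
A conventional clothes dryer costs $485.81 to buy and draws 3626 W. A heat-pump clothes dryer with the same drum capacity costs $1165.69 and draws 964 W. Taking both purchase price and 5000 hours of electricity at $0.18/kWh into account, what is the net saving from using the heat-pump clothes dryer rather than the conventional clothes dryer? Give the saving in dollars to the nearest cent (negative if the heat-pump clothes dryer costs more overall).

conventional clothes dryer: $485.81 + (3626/1000) kW × 5000 h × $0.18 = $485.81 + $3263.4 = $3749.21
heat-pump clothes dryer: $1165.69 + (964/1000) kW × 5000 h × $0.18 = $1165.69 + $867.6 = $2033.29
Saving = $3749.21 − $2033.29 = $1715.92

$1715.92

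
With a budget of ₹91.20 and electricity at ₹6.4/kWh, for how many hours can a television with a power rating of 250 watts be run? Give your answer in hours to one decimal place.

Energy available = ₹91.20 ÷ ₹6.4/kWh = 14.25 kWh
Hours = 14.25 kWh ÷ 0.25 kW = 57.0 h

57.0 h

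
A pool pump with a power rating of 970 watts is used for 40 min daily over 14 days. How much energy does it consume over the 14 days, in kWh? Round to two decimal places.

9.05 kWh

Runtime = 40 min × 14 = 560 min = 9.333333… h
Energy = 0.97 kW × 9.333333… h = 9.053333… kWh ≈ 9.05 kWh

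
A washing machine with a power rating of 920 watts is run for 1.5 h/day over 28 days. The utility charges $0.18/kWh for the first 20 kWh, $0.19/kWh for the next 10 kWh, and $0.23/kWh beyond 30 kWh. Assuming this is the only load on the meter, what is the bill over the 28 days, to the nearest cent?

Runtime = 1.5 h/day × 28 days = 42 h
Energy = 0.92 kW × 42 h = 38.64 kWh
Tier 1 (0–20 kWh): 20 × $0.18 = $3.6
Tier 2 (20–30 kWh): 10 × $0.19 = $1.9
Above 30 kWh: 8.64 × $0.23 = $1.9872
Bill = $7.49

$7.49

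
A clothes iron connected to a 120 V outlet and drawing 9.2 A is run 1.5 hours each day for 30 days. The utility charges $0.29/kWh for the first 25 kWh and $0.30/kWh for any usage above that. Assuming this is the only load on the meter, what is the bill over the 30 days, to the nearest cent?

$14.65

Power = 9.2 A × 120 V = 1104 W = 1.104 kW
Runtime = 1.5 h/day × 30 days = 45 h
Energy = 1.104 kW × 45 h = 49.68 kWh
Tier 1 (0–25 kWh): 25 × $0.29 = $7.25
Above 25 kWh: 24.68 × $0.30 = $7.404
Bill = $14.65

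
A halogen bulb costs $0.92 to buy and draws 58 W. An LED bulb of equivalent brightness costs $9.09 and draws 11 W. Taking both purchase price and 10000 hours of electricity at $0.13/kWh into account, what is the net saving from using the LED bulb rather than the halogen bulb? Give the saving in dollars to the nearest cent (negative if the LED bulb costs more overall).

halogen bulb: $0.92 + (58/1000) kW × 10000 h × $0.13 = $0.92 + $75.4 = $76.32
LED bulb: $9.09 + (11/1000) kW × 10000 h × $0.13 = $9.09 + $14.3 = $23.39
Saving = $76.32 − $23.39 = $52.93

$52.93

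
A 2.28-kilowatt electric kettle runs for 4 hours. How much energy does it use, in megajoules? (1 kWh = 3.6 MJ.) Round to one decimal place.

32.8 MJ

Energy = 2.28 kW × 4 h = 9.12 kWh
= 9.12 × 3.6 MJ = 32.8 MJ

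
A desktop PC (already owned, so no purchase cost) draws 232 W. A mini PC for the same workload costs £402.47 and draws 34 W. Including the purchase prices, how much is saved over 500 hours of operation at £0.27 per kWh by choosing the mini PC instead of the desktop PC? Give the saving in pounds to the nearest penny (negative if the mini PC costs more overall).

desktop PC: £0.00 + (232/1000) kW × 500 h × £0.27 = £0.00 + £31.32 = £31.32
mini PC: £402.47 + (34/1000) kW × 500 h × £0.27 = £402.47 + £4.59 = £407.06
Saving = £31.32 − £407.06 = −£375.74

-£375.74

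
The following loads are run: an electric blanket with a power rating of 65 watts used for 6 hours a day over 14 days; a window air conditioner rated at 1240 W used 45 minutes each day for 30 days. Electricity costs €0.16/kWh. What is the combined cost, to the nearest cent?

electric blanket: Runtime = 6 h/day × 14 days = 84 h
electric blanket: 0.065 kW × 84 h = 5.46 kWh
window air conditioner: Runtime = 45 min × 30 = 1350 min = 22.5 h
window air conditioner: 1.24 kW × 22.5 h = 27.9 kWh
Total energy = 33.36 kWh
Cost = 33.36 × €0.16 = €5.34

€5.34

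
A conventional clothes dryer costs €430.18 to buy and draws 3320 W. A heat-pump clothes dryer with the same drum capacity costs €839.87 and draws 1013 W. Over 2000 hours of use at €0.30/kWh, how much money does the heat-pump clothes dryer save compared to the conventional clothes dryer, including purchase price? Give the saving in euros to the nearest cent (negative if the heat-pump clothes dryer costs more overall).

€974.51

conventional clothes dryer: €430.18 + (3320/1000) kW × 2000 h × €0.30 = €430.18 + €1992 = €2422.18
heat-pump clothes dryer: €839.87 + (1013/1000) kW × 2000 h × €0.30 = €839.87 + €607.8 = €1447.67
Saving = €2422.18 − €1447.67 = €974.51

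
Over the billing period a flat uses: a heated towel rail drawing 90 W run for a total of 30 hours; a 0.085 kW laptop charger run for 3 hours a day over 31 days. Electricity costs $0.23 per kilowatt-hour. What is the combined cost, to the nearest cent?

$2.44

heated towel rail: 0.09 kW × 30 h = 2.7 kWh
laptop charger: Runtime = 3 h/day × 31 days = 93 h
laptop charger: 0.085 kW × 93 h = 7.905 kWh
Total energy = 10.605 kWh
Cost = 10.605 × $0.23 = $2.44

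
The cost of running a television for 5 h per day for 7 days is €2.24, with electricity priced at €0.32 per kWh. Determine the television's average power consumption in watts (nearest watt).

200 W

Energy = €2.24 ÷ €0.32/kWh = 7 kWh
Runtime = 5 h/day × 7 days = 35 h
Power = 7 kWh ÷ 35 h = 0.2 kW = 200 W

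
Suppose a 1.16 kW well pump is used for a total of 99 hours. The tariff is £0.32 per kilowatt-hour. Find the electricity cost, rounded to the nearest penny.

£36.75

Energy = 1.16 kW × 99 h = 114.84 kWh
Cost = 114.84 kWh × £0.32/kWh = £36.75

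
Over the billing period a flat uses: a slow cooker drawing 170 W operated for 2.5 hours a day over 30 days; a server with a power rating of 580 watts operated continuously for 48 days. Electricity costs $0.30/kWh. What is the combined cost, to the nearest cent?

$204.27

slow cooker: Runtime = 2.5 h/day × 30 days = 75 h
slow cooker: 0.17 kW × 75 h = 12.75 kWh
server: Runtime = 24 h × 48 = 1152 h
server: 0.58 kW × 1152 h = 668.16 kWh
Total energy = 680.91 kWh
Cost = 680.91 × $0.30 = $204.27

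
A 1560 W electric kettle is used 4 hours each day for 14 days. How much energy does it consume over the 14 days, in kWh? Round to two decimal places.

Runtime = 4 h/day × 14 days = 56 h
Energy = 1.56 kW × 56 h = 87.36 kWh

87.36 kWh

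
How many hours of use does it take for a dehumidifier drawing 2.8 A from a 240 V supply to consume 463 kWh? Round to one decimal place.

Power = 2.8 A × 240 V = 672 W = 0.672 kW
Hours = 463 kWh ÷ 0.672 kW = 689.0 h

689.0 h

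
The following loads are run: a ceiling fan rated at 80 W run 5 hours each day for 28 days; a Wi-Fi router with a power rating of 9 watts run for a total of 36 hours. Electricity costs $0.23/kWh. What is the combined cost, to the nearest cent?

ceiling fan: Runtime = 5 h/day × 28 days = 140 h
ceiling fan: 0.08 kW × 140 h = 11.2 kWh
Wi-Fi router: 0.009 kW × 36 h = 0.324 kWh
Total energy = 11.524 kWh
Cost = 11.524 × $0.23 = $2.65

$2.65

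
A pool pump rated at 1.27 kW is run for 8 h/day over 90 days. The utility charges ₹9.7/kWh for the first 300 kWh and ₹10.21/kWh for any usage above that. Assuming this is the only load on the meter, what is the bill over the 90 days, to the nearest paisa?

₹9183.02

Runtime = 8 h/day × 90 days = 720 h
Energy = 1.27 kW × 720 h = 914.4 kWh
Tier 1 (0–300 kWh): 300 × ₹9.7 = ₹2910
Above 300 kWh: 614.4 × ₹10.21 = ₹6273.024
Bill = ₹9183.02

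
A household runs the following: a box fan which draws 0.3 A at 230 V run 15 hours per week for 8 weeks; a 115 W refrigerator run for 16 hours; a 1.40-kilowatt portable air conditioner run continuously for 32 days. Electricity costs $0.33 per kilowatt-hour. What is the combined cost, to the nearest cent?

box fan: Power = 0.3 A × 230 V = 69 W = 0.069 kW
box fan: Runtime = 15 h/week × 8 weeks = 120 h
box fan: 0.069 kW × 120 h = 8.28 kWh
refrigerator: 0.115 kW × 16 h = 1.84 kWh
portable air conditioner: Runtime = 24 h × 32 = 768 h
portable air conditioner: 1.4 kW × 768 h = 1075.2 kWh
Total energy = 1085.32 kWh
Cost = 1085.32 × $0.33 = $358.16

$358.16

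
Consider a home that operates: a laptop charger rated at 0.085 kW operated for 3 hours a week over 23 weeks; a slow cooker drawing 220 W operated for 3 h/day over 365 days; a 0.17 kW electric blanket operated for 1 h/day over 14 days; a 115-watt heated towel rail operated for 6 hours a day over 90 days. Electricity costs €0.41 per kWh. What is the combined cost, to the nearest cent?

laptop charger: Runtime = 3 h/week × 23 weeks = 69 h
laptop charger: 0.085 kW × 69 h = 5.865 kWh
slow cooker: Runtime = 3 h/day × 365 days = 1095 h
slow cooker: 0.22 kW × 1095 h = 240.9 kWh
electric blanket: Runtime = 1 h/day × 14 days = 14 h
electric blanket: 0.17 kW × 14 h = 2.38 kWh
heated towel rail: Runtime = 6 h/day × 90 days = 540 h
heated towel rail: 0.115 kW × 540 h = 62.1 kWh
Total energy = 311.245 kWh
Cost = 311.245 × €0.41 = €127.61

€127.61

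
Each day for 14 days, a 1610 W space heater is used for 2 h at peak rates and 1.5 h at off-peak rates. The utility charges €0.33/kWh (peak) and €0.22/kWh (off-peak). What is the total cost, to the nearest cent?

Peak energy = 1.61 kW × 2 h × 14 = 45.08 kWh
Off-peak energy = 1.61 kW × 1.5 h × 14 = 33.81 kWh
Cost = 45.08 × €0.33 + 33.81 × €0.22 = €14.8764 + €7.4382 = €22.31

€22.31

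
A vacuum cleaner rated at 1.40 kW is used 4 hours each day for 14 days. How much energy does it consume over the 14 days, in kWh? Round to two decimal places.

78.40 kWh

Runtime = 4 h/day × 14 days = 56 h
Energy = 1.4 kW × 56 h = 78.4 kWh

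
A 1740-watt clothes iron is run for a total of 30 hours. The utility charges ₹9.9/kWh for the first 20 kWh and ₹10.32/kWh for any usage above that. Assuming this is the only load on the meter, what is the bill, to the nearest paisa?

Energy = 1.74 kW × 30 h = 52.2 kWh
Tier 1 (0–20 kWh): 20 × ₹9.9 = ₹198
Above 20 kWh: 32.2 × ₹10.32 = ₹332.304
Bill = ₹530.30

₹530.30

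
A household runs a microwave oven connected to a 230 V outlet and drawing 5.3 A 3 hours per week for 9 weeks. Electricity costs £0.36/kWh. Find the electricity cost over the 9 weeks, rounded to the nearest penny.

£11.85

Power = 5.3 A × 230 V = 1219 W = 1.219 kW
Runtime = 3 h/week × 9 weeks = 27 h
Energy = 1.219 kW × 27 h = 32.913 kWh
Cost = 32.913 kWh × £0.36/kWh = £11.85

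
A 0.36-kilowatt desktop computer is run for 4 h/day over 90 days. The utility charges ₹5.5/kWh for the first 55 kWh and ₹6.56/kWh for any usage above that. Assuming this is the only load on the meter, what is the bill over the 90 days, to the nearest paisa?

₹791.88

Runtime = 4 h/day × 90 days = 360 h
Energy = 0.36 kW × 360 h = 129.6 kWh
Tier 1 (0–55 kWh): 55 × ₹5.5 = ₹302.5
Above 55 kWh: 74.6 × ₹6.56 = ₹489.376
Bill = ₹791.88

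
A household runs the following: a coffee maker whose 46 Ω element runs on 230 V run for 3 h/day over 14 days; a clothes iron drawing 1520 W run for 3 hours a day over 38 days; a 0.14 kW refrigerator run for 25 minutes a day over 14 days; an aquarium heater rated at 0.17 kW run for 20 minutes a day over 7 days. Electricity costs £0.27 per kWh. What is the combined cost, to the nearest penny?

£60.15

coffee maker: Power = V²/R = 230²/46 = 1150 W = 1.15 kW
coffee maker: Runtime = 3 h/day × 14 days = 42 h
coffee maker: 1.15 kW × 42 h = 48.3 kWh
clothes iron: Runtime = 3 h/day × 38 days = 114 h
clothes iron: 1.52 kW × 114 h = 173.28 kWh
refrigerator: Runtime = 25 min × 14 = 350 min = 5.833333… h
refrigerator: 0.14 kW × 5.833333… h = 0.816666… kWh
aquarium heater: Runtime = 20 min × 7 = 140 min = 2.333333… h
aquarium heater: 0.17 kW × 2.333333… h = 0.396666… kWh
Total energy = 222.793333… kWh
Cost = 222.793333… × £0.27 = £60.15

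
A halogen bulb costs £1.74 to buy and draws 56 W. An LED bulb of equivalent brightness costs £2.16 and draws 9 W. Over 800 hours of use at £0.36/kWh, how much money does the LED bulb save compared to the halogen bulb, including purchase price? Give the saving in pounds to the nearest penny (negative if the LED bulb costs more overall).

£13.12

halogen bulb: £1.74 + (56/1000) kW × 800 h × £0.36 = £1.74 + £16.128 = £17.868
LED bulb: £2.16 + (9/1000) kW × 800 h × £0.36 = £2.16 + £2.592 = £4.752
Saving = £17.868 − £4.752 = £13.116 → £13.12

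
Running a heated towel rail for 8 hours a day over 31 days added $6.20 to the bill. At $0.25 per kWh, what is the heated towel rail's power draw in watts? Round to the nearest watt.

100 W

Energy = $6.20 ÷ $0.25/kWh = 24.8 kWh
Runtime = 8 h/day × 31 days = 248 h
Power = 24.8 kWh ÷ 248 h = 0.1 kW = 100 W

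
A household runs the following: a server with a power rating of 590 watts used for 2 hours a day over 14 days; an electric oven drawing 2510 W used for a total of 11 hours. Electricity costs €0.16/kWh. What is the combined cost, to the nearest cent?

server: Runtime = 2 h/day × 14 days = 28 h
server: 0.59 kW × 28 h = 16.52 kWh
electric oven: 2.51 kW × 11 h = 27.61 kWh
Total energy = 44.13 kWh
Cost = 44.13 × €0.16 = €7.06

€7.06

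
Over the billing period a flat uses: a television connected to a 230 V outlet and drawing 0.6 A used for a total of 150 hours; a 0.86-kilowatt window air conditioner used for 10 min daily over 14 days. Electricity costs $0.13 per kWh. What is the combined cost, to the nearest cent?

$2.95

television: Power = 0.6 A × 230 V = 138 W = 0.138 kW
television: 0.138 kW × 150 h = 20.7 kWh
window air conditioner: Runtime = 10 min × 14 = 140 min = 2.333333… h
window air conditioner: 0.86 kW × 2.333333… h = 2.006666… kWh
Total energy = 22.706666… kWh
Cost = 22.706666… × $0.13 = $2.95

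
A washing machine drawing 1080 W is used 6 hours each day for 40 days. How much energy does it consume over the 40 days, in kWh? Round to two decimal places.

259.20 kWh

Runtime = 6 h/day × 40 days = 240 h
Energy = 1.08 kW × 240 h = 259.2 kWh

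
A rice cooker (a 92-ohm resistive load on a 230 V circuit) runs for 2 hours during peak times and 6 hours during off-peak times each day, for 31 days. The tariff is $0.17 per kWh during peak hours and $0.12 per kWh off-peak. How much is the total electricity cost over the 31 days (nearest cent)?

$18.89

Power = V²/R = 230²/92 = 575 W = 0.575 kW
Peak energy = 0.575 kW × 2 h × 31 = 35.65 kWh
Off-peak energy = 0.575 kW × 6 h × 31 = 106.95 kWh
Cost = 35.65 × $0.17 + 106.95 × $0.12 = $6.0605 + $12.834 = $18.89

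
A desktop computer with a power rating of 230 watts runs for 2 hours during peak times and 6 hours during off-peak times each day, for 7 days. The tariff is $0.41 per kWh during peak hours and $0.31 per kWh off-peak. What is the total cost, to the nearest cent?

Peak energy = 0.23 kW × 2 h × 7 = 3.22 kWh
Off-peak energy = 0.23 kW × 6 h × 7 = 9.66 kWh
Cost = 3.22 × $0.41 + 9.66 × $0.31 = $1.3202 + $2.9946 = $4.31

$4.31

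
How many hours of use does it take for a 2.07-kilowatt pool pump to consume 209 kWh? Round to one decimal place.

Hours = 209 kWh ÷ 2.07 kW = 101.0 h

101.0 h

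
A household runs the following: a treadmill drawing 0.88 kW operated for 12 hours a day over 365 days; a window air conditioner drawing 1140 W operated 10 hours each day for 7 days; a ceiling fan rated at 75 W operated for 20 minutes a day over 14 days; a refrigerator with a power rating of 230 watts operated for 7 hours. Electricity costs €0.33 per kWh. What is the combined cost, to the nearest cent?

treadmill: Runtime = 12 h/day × 365 days = 4380 h
treadmill: 0.88 kW × 4380 h = 3854.4 kWh
window air conditioner: Runtime = 10 h/day × 7 days = 70 h
window air conditioner: 1.14 kW × 70 h = 79.8 kWh
ceiling fan: Runtime = 20 min × 14 = 280 min = 4.666666… h
ceiling fan: 0.075 kW × 4.666666… h = 0.35 kWh
refrigerator: 0.23 kW × 7 h = 1.61 kWh
Total energy = 3936.16 kWh
Cost = 3936.16 × €0.33 = €1298.93

€1298.93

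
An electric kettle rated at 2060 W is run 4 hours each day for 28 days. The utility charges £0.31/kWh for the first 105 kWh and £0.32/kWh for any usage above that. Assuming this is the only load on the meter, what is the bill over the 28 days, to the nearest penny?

£72.78

Runtime = 4 h/day × 28 days = 112 h
Energy = 2.06 kW × 112 h = 230.72 kWh
Tier 1 (0–105 kWh): 105 × £0.31 = £32.55
Above 105 kWh: 125.72 × £0.32 = £40.2304
Bill = £72.78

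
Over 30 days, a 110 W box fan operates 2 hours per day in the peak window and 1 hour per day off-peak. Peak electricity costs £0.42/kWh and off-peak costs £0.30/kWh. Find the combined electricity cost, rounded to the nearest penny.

Peak energy = 0.11 kW × 2 h × 30 = 6.6 kWh
Off-peak energy = 0.11 kW × 1 h × 30 = 3.3 kWh
Cost = 6.6 × £0.42 + 3.3 × £0.30 = £2.772 + £0.99 = £3.76

£3.76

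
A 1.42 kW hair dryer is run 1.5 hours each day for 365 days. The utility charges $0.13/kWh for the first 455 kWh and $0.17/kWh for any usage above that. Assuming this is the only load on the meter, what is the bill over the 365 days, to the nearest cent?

Runtime = 1.5 h/day × 365 days = 547.5 h
Energy = 1.42 kW × 547.5 h = 777.45 kWh
Tier 1 (0–455 kWh): 455 × $0.13 = $59.15
Above 455 kWh: 322.45 × $0.17 = $54.8165
Bill = $113.97

$113.97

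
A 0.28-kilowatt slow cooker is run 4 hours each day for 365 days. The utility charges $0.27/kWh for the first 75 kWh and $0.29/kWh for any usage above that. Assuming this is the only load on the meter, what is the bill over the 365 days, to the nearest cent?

$117.05

Runtime = 4 h/day × 365 days = 1460 h
Energy = 0.28 kW × 1460 h = 408.8 kWh
Tier 1 (0–75 kWh): 75 × $0.27 = $20.25
Above 75 kWh: 333.8 × $0.29 = $96.802
Bill = $117.05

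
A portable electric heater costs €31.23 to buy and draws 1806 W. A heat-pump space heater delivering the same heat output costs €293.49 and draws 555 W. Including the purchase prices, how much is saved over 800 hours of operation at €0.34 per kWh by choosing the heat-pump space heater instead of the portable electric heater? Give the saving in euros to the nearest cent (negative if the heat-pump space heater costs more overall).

portable electric heater: €31.23 + (1806/1000) kW × 800 h × €0.34 = €31.23 + €491.232 = €522.462
heat-pump space heater: €293.49 + (555/1000) kW × 800 h × €0.34 = €293.49 + €150.96 = €444.45
Saving = €522.462 − €444.45 = €78.012 → €78.01

€78.01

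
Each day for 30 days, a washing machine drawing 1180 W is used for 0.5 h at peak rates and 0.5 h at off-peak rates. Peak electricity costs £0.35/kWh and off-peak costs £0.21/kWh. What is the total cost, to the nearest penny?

£9.91

Peak energy = 1.18 kW × 0.5 h × 30 = 17.7 kWh
Off-peak energy = 1.18 kW × 0.5 h × 30 = 17.7 kWh
Cost = 17.7 × £0.35 + 17.7 × £0.21 = £6.195 + £3.717 = £9.91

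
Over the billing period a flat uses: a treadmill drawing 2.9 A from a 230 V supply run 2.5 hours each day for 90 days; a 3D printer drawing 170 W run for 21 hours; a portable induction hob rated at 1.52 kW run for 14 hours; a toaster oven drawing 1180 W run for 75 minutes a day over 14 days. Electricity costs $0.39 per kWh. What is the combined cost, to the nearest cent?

treadmill: Power = 2.9 A × 230 V = 667 W = 0.667 kW
treadmill: Runtime = 2.5 h/day × 90 days = 225 h
treadmill: 0.667 kW × 225 h = 150.075 kWh
3D printer: 0.17 kW × 21 h = 3.57 kWh
portable induction hob: 1.52 kW × 14 h = 21.28 kWh
toaster oven: Runtime = 75 min × 14 = 1050 min = 17.5 h
toaster oven: 1.18 kW × 17.5 h = 20.65 kWh
Total energy = 195.575 kWh
Cost = 195.575 × $0.39 = $76.27

$76.27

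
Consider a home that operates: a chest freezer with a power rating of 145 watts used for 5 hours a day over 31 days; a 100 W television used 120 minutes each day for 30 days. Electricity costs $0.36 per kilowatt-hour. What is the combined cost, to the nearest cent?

chest freezer: Runtime = 5 h/day × 31 days = 155 h
chest freezer: 0.145 kW × 155 h = 22.475 kWh
television: Runtime = 120 min × 30 = 3600 min = 60 h
television: 0.1 kW × 60 h = 6 kWh
Total energy = 28.475 kWh
Cost = 28.475 × $0.36 = $10.25

$10.25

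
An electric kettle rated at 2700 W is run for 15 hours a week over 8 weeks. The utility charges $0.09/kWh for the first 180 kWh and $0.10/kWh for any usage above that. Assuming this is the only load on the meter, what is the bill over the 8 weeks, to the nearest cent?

Runtime = 15 h/week × 8 weeks = 120 h
Energy = 2.7 kW × 120 h = 324 kWh
Tier 1 (0–180 kWh): 180 × $0.09 = $16.2
Above 180 kWh: 144 × $0.10 = $14.4
Bill = $30.60

$30.60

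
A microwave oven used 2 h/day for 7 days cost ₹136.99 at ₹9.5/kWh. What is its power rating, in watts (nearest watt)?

Energy = ₹136.99 ÷ ₹9.5/kWh = 14.42 kWh
Runtime = 2 h/day × 7 days = 14 h
Power = 14.42 kWh ÷ 14 h = 1.03 kW = 1030 W

1030 W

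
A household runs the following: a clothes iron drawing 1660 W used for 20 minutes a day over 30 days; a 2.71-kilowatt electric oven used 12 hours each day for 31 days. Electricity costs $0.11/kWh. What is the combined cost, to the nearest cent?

clothes iron: Runtime = 20 min × 30 = 600 min = 10 h
clothes iron: 1.66 kW × 10 h = 16.6 kWh
electric oven: Runtime = 12 h/day × 31 days = 372 h
electric oven: 2.71 kW × 372 h = 1008.12 kWh
Total energy = 1024.72 kWh
Cost = 1024.72 × $0.11 = $112.72

$112.72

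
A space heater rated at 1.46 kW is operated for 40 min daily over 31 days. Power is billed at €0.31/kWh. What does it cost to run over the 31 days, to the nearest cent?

Runtime = 40 min × 31 = 1240 min = 20.666666… h
Energy = 1.46 kW × 20.666666… h = 30.173333… kWh
Cost = 30.173333… kWh × €0.31/kWh = €9.35

€9.35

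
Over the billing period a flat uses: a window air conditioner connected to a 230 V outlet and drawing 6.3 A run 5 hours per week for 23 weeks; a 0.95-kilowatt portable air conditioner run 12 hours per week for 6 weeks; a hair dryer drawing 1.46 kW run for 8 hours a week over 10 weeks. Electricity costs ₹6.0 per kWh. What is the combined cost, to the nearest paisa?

₹2111.01

window air conditioner: Power = 6.3 A × 230 V = 1449 W = 1.449 kW
window air conditioner: Runtime = 5 h/week × 23 weeks = 115 h
window air conditioner: 1.449 kW × 115 h = 166.635 kWh
portable air conditioner: Runtime = 12 h/week × 6 weeks = 72 h
portable air conditioner: 0.95 kW × 72 h = 68.4 kWh
hair dryer: Runtime = 8 h/week × 10 weeks = 80 h
hair dryer: 1.46 kW × 80 h = 116.8 kWh
Total energy = 351.835 kWh
Cost = 351.835 × ₹6.0 = ₹2111.01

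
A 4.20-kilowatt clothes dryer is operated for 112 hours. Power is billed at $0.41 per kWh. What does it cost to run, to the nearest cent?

$192.86

Energy = 4.2 kW × 112 h = 470.4 kWh
Cost = 470.4 kWh × $0.41/kWh = $192.86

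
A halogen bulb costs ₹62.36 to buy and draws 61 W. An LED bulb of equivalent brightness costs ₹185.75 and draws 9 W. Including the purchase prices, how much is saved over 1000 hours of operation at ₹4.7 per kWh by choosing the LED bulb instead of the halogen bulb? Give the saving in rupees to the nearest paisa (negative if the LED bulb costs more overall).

₹121.01

halogen bulb: ₹62.36 + (61/1000) kW × 1000 h × ₹4.7 = ₹62.36 + ₹286.7 = ₹349.06
LED bulb: ₹185.75 + (9/1000) kW × 1000 h × ₹4.7 = ₹185.75 + ₹42.3 = ₹228.05
Saving = ₹349.06 − ₹228.05 = ₹121.01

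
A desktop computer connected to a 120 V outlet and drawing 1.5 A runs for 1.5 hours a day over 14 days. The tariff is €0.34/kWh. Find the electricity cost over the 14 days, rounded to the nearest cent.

Power = 1.5 A × 120 V = 180 W = 0.18 kW
Runtime = 1.5 h/day × 14 days = 21 h
Energy = 0.18 kW × 21 h = 3.78 kWh
Cost = 3.78 kWh × €0.34/kWh = €1.29

€1.29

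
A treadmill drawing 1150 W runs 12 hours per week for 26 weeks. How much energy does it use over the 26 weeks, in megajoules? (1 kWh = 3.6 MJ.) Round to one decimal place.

1291.7 MJ

Runtime = 12 h/week × 26 weeks = 312 h
Energy = 1.15 kW × 312 h = 358.8 kWh
= 358.8 × 3.6 MJ = 1291.7 MJ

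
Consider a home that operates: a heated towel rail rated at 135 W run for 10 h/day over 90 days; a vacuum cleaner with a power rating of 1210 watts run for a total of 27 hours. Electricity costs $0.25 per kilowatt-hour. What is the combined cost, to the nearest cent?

$38.54

heated towel rail: Runtime = 10 h/day × 90 days = 900 h
heated towel rail: 0.135 kW × 900 h = 121.5 kWh
vacuum cleaner: 1.21 kW × 27 h = 32.67 kWh
Total energy = 154.17 kWh
Cost = 154.17 × $0.25 = $38.54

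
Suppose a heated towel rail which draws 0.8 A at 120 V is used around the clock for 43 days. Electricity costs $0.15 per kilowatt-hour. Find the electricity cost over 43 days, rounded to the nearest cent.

$14.86

Power = 0.8 A × 120 V = 96 W = 0.096 kW
Runtime = 24 h × 43 = 1032 h
Energy = 0.096 kW × 1032 h = 99.072 kWh
Cost = 99.072 kWh × $0.15/kWh = $14.86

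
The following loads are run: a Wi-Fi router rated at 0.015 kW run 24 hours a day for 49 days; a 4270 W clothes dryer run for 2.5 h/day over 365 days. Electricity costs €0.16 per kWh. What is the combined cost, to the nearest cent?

€626.24

Wi-Fi router: Runtime = 24 h × 49 = 1176 h
Wi-Fi router: 0.015 kW × 1176 h = 17.64 kWh
clothes dryer: Runtime = 2.5 h/day × 365 days = 912.5 h
clothes dryer: 4.27 kW × 912.5 h = 3896.375 kWh
Total energy = 3914.015 kWh
Cost = 3914.015 × €0.16 = €626.24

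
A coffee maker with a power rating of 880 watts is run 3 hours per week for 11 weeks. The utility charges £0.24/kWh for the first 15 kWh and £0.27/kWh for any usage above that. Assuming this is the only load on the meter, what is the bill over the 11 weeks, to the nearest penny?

Runtime = 3 h/week × 11 weeks = 33 h
Energy = 0.88 kW × 33 h = 29.04 kWh
Tier 1 (0–15 kWh): 15 × £0.24 = £3.6
Above 15 kWh: 14.04 × £0.27 = £3.7908
Bill = £7.39

£7.39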